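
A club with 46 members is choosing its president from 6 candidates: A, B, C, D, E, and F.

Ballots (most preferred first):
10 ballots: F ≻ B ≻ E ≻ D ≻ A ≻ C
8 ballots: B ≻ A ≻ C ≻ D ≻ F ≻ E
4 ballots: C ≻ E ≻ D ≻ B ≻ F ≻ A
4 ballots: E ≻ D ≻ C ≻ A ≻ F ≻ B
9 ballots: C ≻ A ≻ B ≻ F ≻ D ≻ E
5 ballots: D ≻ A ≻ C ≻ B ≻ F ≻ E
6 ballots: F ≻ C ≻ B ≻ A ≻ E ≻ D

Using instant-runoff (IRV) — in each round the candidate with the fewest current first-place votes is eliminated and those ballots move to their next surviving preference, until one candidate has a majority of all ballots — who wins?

C

Round 1: A 0, B 8, C 13, D 5, E 4, F 16. A eliminated.
Round 2: B 8, C 13, D 5, E 4, F 16. E eliminated.
Round 3: B 8, C 13, D 9, F 16. B eliminated.
Round 4: C 21, D 9, F 16. D eliminated.
Round 5: C 30, F 16. C has a majority (≥24).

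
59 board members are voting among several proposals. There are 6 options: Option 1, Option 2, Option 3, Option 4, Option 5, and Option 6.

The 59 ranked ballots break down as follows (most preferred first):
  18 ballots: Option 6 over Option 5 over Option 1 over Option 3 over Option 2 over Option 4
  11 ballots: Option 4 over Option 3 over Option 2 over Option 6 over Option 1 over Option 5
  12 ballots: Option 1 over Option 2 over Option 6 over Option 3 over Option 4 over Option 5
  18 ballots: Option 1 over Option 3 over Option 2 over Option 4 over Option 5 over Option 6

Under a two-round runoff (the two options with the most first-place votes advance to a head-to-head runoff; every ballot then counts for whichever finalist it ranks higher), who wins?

Option 1

Round 1 first-place votes: Option 1 30, Option 2 0, Option 3 0, Option 4 11, Option 5 0, Option 6 18. Option 1 and Option 6 advance.
Runoff: Option 1 is ranked above Option 6 on 30 ballots, Option 6 above Option 1 on 29.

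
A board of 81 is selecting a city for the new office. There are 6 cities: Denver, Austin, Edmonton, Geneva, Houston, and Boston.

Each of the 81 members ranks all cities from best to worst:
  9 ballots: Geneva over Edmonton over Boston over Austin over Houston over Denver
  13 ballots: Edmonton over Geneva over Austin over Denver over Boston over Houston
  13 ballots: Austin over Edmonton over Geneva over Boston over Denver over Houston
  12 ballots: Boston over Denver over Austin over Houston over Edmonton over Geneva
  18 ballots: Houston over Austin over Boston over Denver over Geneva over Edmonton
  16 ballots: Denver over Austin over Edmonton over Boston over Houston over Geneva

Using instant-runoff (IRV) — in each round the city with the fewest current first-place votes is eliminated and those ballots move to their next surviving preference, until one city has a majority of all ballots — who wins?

Round 1: Denver 16, Austin 13, Edmonton 13, Geneva 9, Houston 18, Boston 12. Geneva eliminated.
Round 2: Denver 16, Austin 13, Edmonton 22, Houston 18, Boston 12. Boston eliminated.
Round 3: Denver 28, Austin 13, Edmonton 22, Houston 18. Austin eliminated.
Round 4: Denver 28, Edmonton 35, Houston 18. Houston eliminated.
Round 5: Denver 46, Edmonton 35. Denver has a majority (≥41).

Denver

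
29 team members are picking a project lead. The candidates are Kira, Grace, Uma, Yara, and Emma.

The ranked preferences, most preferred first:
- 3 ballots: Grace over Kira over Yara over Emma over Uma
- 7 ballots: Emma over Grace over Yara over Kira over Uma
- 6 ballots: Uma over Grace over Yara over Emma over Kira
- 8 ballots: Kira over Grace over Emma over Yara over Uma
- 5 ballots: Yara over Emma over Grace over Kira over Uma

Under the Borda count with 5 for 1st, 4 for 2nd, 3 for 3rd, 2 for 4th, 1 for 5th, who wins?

Kira: 3×4 + 7×2 + 6×1 + 8×5 + 5×2 = 82
Grace: 3×5 + 7×4 + 6×4 + 8×4 + 5×3 = 114
Uma: 3×1 + 7×1 + 6×5 + 8×1 + 5×1 = 53
Yara: 3×3 + 7×3 + 6×3 + 8×2 + 5×5 = 89
Emma: 3×2 + 7×5 + 6×2 + 8×3 + 5×4 = 97

Grace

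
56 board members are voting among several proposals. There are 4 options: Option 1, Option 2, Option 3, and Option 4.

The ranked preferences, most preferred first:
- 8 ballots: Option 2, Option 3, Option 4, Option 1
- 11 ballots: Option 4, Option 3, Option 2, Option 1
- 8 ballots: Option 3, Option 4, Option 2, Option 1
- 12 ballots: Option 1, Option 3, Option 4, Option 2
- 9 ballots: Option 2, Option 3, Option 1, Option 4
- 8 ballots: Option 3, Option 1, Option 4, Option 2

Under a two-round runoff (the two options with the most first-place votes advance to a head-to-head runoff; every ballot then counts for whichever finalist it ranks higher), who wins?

Option 3

Round 1 first-place votes: Option 1 12, Option 2 17, Option 3 16, Option 4 11. Option 2 and Option 3 advance.
Runoff: Option 2 is ranked above Option 3 on 17 ballots, Option 3 above Option 2 on 39.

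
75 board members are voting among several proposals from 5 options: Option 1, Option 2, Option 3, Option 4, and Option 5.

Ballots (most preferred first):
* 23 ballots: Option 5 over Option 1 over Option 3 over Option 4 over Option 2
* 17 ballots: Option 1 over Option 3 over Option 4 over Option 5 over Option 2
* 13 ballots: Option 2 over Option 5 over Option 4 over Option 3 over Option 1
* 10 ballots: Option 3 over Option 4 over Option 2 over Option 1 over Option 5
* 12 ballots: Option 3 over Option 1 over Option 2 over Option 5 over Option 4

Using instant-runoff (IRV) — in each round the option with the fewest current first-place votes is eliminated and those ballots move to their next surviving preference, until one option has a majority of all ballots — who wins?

Round 1: Option 1 17, Option 2 13, Option 3 22, Option 4 0, Option 5 23. Option 4 eliminated.
Round 2: Option 1 17, Option 2 13, Option 3 22, Option 5 23. Option 2 eliminated.
Round 3: Option 1 17, Option 3 22, Option 5 36. Option 1 eliminated.
Round 4: Option 3 39, Option 5 36. Option 3 has a majority (≥38).

Option 3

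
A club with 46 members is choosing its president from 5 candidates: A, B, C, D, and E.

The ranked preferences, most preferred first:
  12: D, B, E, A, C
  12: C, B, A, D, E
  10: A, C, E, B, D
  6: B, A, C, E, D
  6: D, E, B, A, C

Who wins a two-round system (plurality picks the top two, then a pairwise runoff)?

Round 1 first-place votes: A 10, B 6, C 12, D 18, E 0. D and C advance.
Runoff: D is ranked above C on 18 ballots, C above D on 28.

C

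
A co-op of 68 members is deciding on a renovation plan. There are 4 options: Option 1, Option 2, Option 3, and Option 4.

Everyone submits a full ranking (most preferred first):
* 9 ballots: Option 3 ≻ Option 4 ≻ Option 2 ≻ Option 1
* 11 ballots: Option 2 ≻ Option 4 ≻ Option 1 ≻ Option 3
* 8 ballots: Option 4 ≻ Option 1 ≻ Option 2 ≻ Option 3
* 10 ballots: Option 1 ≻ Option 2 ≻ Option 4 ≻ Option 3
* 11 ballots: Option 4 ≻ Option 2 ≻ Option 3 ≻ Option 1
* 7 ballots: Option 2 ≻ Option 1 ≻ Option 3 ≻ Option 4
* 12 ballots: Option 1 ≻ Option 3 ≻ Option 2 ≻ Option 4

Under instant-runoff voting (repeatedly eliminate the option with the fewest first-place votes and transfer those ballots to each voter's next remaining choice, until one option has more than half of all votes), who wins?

Round 1: Option 1 22, Option 2 18, Option 3 9, Option 4 19. Option 3 eliminated.
Round 2: Option 1 22, Option 2 18, Option 4 28. Option 2 eliminated.
Round 3: Option 1 29, Option 4 39. Option 4 has a majority (≥35).

Option 4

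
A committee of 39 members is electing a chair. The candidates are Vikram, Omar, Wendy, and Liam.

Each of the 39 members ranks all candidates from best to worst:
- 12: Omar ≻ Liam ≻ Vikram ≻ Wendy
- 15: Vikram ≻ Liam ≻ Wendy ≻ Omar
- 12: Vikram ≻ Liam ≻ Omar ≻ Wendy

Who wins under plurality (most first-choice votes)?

Vikram

First-place votes: Vikram 27, Omar 12, Wendy 0, Liam 0.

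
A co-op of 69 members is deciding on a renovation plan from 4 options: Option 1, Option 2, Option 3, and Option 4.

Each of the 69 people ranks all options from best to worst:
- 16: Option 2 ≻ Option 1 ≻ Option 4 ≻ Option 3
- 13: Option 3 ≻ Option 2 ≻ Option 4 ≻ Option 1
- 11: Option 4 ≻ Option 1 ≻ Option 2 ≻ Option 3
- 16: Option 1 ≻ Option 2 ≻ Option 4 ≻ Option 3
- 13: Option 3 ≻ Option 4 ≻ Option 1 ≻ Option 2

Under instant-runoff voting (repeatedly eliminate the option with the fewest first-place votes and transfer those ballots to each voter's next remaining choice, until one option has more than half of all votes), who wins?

Option 1

Round 1: Option 1 16, Option 2 16, Option 3 26, Option 4 11. Option 4 eliminated.
Round 2: Option 1 27, Option 2 16, Option 3 26. Option 2 eliminated.
Round 3: Option 1 43, Option 3 26. Option 1 has a majority (≥35).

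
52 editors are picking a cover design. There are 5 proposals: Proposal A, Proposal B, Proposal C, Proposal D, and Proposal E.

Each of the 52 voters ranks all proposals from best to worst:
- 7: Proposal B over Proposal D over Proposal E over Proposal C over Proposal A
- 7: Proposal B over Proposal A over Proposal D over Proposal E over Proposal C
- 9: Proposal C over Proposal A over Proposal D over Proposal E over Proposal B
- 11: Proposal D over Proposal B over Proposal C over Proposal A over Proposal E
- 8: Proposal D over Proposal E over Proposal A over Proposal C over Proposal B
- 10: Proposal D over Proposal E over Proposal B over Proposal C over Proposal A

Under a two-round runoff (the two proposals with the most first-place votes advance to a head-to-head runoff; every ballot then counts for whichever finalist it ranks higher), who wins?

Round 1 first-place votes: Proposal A 0, Proposal B 14, Proposal C 9, Proposal D 29, Proposal E 0. Proposal D and Proposal B advance.
Runoff: Proposal D is ranked above Proposal B on 38 ballots, Proposal B above Proposal D on 14.

Proposal D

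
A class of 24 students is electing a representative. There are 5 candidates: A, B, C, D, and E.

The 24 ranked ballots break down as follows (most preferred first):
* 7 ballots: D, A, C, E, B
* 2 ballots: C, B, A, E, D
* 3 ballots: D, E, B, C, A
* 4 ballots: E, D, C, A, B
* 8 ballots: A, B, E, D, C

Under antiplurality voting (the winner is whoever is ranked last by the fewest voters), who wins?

E

Last-place votes: A 3, B 11, C 8, D 2, E 0.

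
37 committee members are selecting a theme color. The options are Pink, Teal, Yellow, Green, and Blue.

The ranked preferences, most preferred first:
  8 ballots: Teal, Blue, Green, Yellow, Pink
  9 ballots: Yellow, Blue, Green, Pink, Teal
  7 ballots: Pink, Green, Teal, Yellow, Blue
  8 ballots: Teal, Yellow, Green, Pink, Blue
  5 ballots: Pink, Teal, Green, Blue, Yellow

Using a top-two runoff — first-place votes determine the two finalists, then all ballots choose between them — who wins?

Pink

Round 1 first-place votes: Pink 12, Teal 16, Yellow 9, Green 0, Blue 0. Teal and Pink advance.
Runoff: Teal is ranked above Pink on 16 ballots, Pink above Teal on 21.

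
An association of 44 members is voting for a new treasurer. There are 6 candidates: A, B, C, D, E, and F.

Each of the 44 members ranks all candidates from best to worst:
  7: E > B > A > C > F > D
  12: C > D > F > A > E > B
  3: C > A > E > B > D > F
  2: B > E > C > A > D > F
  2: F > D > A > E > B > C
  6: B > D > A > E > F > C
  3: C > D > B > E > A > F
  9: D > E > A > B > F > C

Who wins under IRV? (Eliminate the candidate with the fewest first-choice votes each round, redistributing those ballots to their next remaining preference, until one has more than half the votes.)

Round 1: A 0, B 8, C 18, D 9, E 7, F 2. A eliminated.
Round 2: B 8, C 18, D 9, E 7, F 2. F eliminated.
Round 3: B 8, C 18, D 11, E 7. E eliminated.
Round 4: B 15, C 18, D 11. D eliminated.
Round 5: B 26, C 18. B has a majority (≥23).

B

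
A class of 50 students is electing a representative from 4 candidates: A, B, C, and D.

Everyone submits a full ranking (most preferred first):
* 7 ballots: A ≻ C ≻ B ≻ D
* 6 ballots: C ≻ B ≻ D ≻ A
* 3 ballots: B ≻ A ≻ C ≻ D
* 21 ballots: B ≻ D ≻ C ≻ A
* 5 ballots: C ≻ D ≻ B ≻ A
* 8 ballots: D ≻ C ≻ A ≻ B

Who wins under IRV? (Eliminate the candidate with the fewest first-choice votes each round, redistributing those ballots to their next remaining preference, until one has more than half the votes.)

Round 1: A 7, B 24, C 11, D 8. A eliminated.
Round 2: B 24, C 18, D 8. D eliminated.
Round 3: B 24, C 26. C has a majority (≥26).

C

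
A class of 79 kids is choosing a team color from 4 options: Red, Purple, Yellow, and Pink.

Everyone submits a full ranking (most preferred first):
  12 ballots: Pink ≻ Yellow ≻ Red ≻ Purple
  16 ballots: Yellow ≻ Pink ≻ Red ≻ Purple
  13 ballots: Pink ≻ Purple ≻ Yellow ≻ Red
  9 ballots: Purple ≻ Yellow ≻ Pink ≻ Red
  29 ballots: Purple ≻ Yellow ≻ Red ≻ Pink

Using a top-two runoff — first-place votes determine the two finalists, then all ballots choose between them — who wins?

Round 1 first-place votes: Red 0, Purple 38, Yellow 16, Pink 25. Purple and Pink advance.
Runoff: Purple is ranked above Pink on 38 ballots, Pink above Purple on 41.

Pink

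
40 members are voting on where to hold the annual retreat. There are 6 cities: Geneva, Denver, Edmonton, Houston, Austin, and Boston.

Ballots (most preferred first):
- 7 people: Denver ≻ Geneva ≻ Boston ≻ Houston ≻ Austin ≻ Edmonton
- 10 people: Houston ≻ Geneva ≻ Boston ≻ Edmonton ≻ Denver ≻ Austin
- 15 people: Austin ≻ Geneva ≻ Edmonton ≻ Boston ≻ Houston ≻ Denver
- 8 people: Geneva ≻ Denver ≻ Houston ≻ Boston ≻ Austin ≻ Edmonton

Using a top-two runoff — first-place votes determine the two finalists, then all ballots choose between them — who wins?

Houston

Round 1 first-place votes: Geneva 8, Denver 7, Edmonton 0, Houston 10, Austin 15, Boston 0. Austin and Houston advance.
Runoff: Austin is ranked above Houston on 15 ballots, Houston above Austin on 25.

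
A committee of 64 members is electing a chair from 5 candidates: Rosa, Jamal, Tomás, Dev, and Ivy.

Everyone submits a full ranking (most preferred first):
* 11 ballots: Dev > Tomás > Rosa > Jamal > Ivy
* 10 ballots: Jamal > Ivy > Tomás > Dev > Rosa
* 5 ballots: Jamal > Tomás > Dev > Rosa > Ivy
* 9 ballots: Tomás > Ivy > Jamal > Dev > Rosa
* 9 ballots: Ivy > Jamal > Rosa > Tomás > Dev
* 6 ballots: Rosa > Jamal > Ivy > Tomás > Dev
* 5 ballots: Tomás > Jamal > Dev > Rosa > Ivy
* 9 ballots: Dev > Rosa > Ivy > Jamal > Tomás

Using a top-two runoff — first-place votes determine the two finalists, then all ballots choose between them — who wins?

Jamal

Round 1 first-place votes: Rosa 6, Jamal 15, Tomás 14, Dev 20, Ivy 9. Dev and Jamal advance.
Runoff: Dev is ranked above Jamal on 20 ballots, Jamal above Dev on 44.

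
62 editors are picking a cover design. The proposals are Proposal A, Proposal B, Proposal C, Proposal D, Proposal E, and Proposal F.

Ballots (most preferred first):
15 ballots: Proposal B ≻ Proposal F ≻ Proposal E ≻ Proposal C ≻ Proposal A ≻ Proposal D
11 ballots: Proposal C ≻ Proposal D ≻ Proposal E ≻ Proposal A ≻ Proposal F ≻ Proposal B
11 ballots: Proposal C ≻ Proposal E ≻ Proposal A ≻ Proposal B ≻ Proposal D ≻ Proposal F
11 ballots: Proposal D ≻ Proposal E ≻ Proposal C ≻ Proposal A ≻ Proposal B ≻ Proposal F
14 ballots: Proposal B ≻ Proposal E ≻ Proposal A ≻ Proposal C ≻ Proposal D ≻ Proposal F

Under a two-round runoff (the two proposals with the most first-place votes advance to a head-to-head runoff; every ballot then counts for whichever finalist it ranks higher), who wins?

Proposal C

Round 1 first-place votes: Proposal A 0, Proposal B 29, Proposal C 22, Proposal D 11, Proposal E 0, Proposal F 0. Proposal B and Proposal C advance.
Runoff: Proposal B is ranked above Proposal C on 29 ballots, Proposal C above Proposal B on 33.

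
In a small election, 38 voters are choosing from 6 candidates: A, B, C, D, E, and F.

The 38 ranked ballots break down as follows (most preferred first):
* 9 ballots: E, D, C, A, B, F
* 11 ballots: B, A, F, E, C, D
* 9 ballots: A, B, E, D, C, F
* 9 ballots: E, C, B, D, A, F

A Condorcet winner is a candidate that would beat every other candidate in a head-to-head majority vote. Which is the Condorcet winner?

B

B vs A: 20–18
B vs C: 20–18
B vs D: 29–9
B vs E: 20–18
B vs F: 38–0
B beats every other candidate.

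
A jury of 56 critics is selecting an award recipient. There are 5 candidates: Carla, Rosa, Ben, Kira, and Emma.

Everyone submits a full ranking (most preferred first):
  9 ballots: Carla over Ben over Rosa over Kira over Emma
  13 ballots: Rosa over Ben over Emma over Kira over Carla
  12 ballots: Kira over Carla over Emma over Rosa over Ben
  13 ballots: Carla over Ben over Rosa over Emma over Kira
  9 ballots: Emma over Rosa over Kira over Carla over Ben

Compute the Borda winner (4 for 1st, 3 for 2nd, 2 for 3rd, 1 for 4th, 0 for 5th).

Rosa

Carla: 9×4 + 13×0 + 12×3 + 13×4 + 9×1 = 133
Rosa: 9×2 + 13×4 + 12×1 + 13×2 + 9×3 = 135
Ben: 9×3 + 13×3 + 12×0 + 13×3 + 9×0 = 105
Kira: 9×1 + 13×1 + 12×4 + 13×0 + 9×2 = 88
Emma: 9×0 + 13×2 + 12×2 + 13×1 + 9×4 = 99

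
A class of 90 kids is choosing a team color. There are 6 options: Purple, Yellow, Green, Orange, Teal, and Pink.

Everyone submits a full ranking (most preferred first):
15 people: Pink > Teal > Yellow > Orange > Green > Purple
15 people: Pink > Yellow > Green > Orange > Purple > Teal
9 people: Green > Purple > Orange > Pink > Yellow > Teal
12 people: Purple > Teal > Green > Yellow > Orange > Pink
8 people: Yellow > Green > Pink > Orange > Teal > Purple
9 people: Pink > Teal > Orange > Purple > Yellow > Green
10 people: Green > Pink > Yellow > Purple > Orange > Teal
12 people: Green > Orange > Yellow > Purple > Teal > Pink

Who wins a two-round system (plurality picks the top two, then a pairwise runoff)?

Green

Round 1 first-place votes: Purple 12, Yellow 8, Green 31, Orange 0, Teal 0, Pink 39. Pink and Green advance.
Runoff: Pink is ranked above Green on 39 ballots, Green above Pink on 51.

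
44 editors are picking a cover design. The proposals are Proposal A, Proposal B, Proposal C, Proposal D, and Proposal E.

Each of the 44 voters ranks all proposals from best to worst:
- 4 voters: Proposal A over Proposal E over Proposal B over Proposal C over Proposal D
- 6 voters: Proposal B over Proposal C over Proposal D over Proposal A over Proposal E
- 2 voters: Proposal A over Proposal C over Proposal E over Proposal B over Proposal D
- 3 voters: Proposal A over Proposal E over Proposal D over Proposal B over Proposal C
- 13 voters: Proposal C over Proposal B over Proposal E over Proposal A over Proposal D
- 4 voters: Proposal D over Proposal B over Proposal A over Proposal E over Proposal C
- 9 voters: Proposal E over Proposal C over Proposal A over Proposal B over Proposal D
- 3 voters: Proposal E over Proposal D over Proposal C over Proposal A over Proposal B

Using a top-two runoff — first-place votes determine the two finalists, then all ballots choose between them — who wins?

Round 1 first-place votes: Proposal A 9, Proposal B 6, Proposal C 13, Proposal D 4, Proposal E 12. Proposal C and Proposal E advance.
Runoff: Proposal C is ranked above Proposal E on 21 ballots, Proposal E above Proposal C on 23.

Proposal E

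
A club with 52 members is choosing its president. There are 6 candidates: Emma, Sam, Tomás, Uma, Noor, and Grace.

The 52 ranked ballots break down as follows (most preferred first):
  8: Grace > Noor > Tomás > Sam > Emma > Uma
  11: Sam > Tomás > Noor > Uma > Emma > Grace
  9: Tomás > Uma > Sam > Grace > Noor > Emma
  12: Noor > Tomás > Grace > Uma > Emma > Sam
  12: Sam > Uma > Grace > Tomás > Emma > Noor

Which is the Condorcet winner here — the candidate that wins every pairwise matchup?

Tomás vs Emma: 52–0
Tomás vs Sam: 29–23
Tomás vs Uma: 40–12
Tomás vs Noor: 32–20
Tomás vs Grace: 32–20
Tomás beats every other candidate.

Tomás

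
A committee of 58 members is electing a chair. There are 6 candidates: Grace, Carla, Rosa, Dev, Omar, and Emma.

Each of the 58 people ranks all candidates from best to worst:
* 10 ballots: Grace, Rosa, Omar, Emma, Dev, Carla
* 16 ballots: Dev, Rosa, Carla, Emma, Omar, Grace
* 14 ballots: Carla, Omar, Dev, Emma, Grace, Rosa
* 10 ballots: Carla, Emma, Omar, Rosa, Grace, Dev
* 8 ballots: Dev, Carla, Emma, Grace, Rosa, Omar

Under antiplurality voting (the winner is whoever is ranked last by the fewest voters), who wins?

Last-place votes: Grace 16, Carla 10, Rosa 14, Dev 10, Omar 8, Emma 0.

Emma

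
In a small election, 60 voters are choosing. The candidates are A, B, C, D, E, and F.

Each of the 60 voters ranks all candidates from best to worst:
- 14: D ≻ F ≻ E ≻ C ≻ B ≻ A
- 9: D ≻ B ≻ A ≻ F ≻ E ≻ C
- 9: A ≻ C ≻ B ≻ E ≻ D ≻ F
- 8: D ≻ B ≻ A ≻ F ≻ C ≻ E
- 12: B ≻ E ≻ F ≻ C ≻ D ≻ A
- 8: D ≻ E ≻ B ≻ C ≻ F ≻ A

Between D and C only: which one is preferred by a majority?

D

D is ranked above C on 39 ballots; C above D on 21.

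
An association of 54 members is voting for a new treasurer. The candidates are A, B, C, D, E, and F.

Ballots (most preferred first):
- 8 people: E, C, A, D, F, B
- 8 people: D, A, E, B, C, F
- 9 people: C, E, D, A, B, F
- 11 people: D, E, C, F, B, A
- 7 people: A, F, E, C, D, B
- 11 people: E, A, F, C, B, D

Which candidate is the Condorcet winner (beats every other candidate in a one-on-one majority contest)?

E

E vs A: 39–15
E vs B: 54–0
E vs C: 45–9
E vs D: 35–19
E vs F: 47–7
E beats every other candidate.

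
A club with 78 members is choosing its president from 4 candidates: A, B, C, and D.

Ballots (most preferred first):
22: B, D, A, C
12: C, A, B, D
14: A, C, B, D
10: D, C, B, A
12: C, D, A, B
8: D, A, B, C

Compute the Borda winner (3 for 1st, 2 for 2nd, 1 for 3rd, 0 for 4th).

D

A: 22×1 + 12×2 + 14×3 + 10×0 + 12×1 + 8×2 = 116
B: 22×3 + 12×1 + 14×1 + 10×1 + 12×0 + 8×1 = 110
C: 22×0 + 12×3 + 14×2 + 10×2 + 12×3 + 8×0 = 120
D: 22×2 + 12×0 + 14×0 + 10×3 + 12×2 + 8×3 = 122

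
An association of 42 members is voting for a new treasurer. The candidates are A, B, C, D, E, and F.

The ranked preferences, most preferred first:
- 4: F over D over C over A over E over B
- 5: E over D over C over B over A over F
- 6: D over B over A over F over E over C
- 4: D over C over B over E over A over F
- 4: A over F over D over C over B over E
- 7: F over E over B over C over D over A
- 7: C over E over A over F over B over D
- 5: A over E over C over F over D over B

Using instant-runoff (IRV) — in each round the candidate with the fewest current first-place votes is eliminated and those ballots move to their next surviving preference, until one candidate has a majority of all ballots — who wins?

D

Round 1: A 9, B 0, C 7, D 10, E 5, F 11. B eliminated.
Round 2: A 9, C 7, D 10, E 5, F 11. E eliminated.
Round 3: A 9, C 7, D 15, F 11. C eliminated.
Round 4: A 16, D 15, F 11. F eliminated.
Round 5: A 16, D 26. D has a majority (≥22).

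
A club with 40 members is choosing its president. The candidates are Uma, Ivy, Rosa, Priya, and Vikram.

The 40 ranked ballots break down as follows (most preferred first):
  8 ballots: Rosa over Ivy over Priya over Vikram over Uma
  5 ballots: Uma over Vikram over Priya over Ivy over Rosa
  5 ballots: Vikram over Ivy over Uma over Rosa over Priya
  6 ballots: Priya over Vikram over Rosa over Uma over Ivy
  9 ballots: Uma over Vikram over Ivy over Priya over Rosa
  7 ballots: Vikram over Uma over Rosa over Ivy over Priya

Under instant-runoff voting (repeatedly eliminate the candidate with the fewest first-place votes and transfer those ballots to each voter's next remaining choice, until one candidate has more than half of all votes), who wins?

Round 1: Uma 14, Ivy 0, Rosa 8, Priya 6, Vikram 12. Ivy eliminated.
Round 2: Uma 14, Rosa 8, Priya 6, Vikram 12. Priya eliminated.
Round 3: Uma 14, Rosa 8, Vikram 18. Rosa eliminated.
Round 4: Uma 14, Vikram 26. Vikram has a majority (≥21).

Vikram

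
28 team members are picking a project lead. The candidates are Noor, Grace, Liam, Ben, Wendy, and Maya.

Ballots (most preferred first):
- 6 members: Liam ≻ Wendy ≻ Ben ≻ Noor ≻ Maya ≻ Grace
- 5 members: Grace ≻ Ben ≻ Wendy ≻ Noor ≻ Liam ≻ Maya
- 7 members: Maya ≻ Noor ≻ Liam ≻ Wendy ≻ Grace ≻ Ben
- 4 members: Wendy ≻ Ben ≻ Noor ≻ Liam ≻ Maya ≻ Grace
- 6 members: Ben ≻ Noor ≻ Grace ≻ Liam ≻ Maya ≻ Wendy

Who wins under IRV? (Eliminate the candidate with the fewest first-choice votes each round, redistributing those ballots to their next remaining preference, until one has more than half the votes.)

Round 1: Noor 0, Grace 5, Liam 6, Ben 6, Wendy 4, Maya 7. Noor eliminated.
Round 2: Grace 5, Liam 6, Ben 6, Wendy 4, Maya 7. Wendy eliminated.
Round 3: Grace 5, Liam 6, Ben 10, Maya 7. Grace eliminated.
Round 4: Liam 6, Ben 15, Maya 7. Ben has a majority (≥15).

Ben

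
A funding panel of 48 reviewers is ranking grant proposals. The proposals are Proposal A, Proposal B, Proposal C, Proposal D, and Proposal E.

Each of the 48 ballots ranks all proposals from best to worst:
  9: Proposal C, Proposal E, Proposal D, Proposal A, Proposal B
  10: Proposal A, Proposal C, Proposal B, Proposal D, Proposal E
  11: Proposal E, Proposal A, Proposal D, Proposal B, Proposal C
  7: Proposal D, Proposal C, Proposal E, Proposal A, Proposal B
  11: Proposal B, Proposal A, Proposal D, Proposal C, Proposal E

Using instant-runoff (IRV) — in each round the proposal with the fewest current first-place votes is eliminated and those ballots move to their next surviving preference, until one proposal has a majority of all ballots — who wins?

Round 1: Proposal A 10, Proposal B 11, Proposal C 9, Proposal D 7, Proposal E 11. Proposal D eliminated.
Round 2: Proposal A 10, Proposal B 11, Proposal C 16, Proposal E 11. Proposal A eliminated.
Round 3: Proposal B 11, Proposal C 26, Proposal E 11. Proposal C has a majority (≥25).

Proposal C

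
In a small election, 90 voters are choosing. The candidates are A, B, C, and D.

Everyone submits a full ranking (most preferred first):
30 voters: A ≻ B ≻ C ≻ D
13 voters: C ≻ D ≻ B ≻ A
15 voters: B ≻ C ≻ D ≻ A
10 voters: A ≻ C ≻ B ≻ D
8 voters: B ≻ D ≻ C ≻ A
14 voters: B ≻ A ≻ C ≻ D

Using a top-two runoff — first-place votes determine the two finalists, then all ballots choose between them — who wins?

Round 1 first-place votes: A 40, B 37, C 13, D 0. A and B advance.
Runoff: A is ranked above B on 40 ballots, B above A on 50.

B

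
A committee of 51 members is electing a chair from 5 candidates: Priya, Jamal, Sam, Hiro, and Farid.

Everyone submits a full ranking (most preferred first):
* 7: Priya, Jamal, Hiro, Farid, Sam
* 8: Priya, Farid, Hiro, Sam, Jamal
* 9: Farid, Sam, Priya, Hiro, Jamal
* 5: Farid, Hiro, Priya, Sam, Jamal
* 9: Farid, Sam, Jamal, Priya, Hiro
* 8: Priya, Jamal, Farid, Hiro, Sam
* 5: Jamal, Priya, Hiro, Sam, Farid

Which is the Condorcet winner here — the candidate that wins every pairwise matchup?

Priya vs Jamal: 37–14
Priya vs Sam: 33–18
Priya vs Hiro: 46–5
Priya vs Farid: 28–23
Priya beats every other candidate.

Priya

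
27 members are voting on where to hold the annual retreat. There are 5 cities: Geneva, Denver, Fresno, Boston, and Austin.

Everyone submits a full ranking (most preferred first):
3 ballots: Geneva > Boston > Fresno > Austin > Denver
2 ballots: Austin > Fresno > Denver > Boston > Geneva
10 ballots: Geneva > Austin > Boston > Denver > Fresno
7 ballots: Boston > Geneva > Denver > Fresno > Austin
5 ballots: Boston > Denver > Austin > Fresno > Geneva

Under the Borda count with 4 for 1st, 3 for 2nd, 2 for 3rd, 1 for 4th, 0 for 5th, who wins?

Boston

Geneva: 3×4 + 2×0 + 10×4 + 7×3 + 5×0 = 73
Denver: 3×0 + 2×2 + 10×1 + 7×2 + 5×3 = 43
Fresno: 3×2 + 2×3 + 10×0 + 7×1 + 5×1 = 24
Boston: 3×3 + 2×1 + 10×2 + 7×4 + 5×4 = 79
Austin: 3×1 + 2×4 + 10×3 + 7×0 + 5×2 = 51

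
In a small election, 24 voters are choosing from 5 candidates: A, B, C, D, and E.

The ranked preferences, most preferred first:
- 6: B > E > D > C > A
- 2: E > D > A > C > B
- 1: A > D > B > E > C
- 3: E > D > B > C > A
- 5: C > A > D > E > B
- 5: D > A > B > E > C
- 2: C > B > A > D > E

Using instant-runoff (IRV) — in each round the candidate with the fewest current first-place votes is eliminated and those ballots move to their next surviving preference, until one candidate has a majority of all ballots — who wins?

Round 1: A 1, B 6, C 7, D 5, E 5. A eliminated.
Round 2: B 6, C 7, D 6, E 5. E eliminated.
Round 3: B 6, C 7, D 11. B eliminated.
Round 4: C 7, D 17. D has a majority (≥13).

D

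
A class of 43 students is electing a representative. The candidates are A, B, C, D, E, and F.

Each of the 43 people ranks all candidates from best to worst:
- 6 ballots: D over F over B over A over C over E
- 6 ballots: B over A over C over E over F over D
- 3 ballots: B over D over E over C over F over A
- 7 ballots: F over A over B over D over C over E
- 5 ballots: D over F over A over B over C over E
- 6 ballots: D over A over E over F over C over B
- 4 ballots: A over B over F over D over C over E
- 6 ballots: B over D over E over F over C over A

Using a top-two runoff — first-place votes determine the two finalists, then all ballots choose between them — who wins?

B

Round 1 first-place votes: A 4, B 15, C 0, D 17, E 0, F 7. D and B advance.
Runoff: D is ranked above B on 17 ballots, B above D on 26.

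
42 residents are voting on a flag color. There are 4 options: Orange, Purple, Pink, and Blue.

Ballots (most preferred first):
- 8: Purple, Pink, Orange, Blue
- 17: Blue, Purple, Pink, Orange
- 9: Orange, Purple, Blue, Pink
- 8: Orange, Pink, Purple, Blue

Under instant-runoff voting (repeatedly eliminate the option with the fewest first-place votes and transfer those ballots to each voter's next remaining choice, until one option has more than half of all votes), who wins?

Orange

Round 1: Orange 17, Purple 8, Pink 0, Blue 17. Pink eliminated.
Round 2: Orange 17, Purple 8, Blue 17. Purple eliminated.
Round 3: Orange 25, Blue 17. Orange has a majority (≥22).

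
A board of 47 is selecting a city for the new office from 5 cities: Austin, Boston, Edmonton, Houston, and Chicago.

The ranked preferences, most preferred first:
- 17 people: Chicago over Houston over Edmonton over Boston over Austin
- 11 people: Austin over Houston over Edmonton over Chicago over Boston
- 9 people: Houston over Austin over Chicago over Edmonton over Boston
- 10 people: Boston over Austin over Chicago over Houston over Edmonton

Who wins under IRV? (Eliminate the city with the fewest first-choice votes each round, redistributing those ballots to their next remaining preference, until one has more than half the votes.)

Round 1: Austin 11, Boston 10, Edmonton 0, Houston 9, Chicago 17. Edmonton eliminated.
Round 2: Austin 11, Boston 10, Houston 9, Chicago 17. Houston eliminated.
Round 3: Austin 20, Boston 10, Chicago 17. Boston eliminated.
Round 4: Austin 30, Chicago 17. Austin has a majority (≥24).

Austin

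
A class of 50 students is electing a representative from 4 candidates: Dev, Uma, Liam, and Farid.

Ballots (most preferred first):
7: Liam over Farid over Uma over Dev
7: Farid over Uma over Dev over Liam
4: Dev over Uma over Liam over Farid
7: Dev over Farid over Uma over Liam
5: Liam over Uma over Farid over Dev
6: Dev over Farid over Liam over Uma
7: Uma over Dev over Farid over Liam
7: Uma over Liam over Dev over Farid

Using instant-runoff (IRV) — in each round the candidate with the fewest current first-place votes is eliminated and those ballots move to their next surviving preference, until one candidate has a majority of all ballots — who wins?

Round 1: Dev 17, Uma 14, Liam 12, Farid 7. Farid eliminated.
Round 2: Dev 17, Uma 21, Liam 12. Liam eliminated.
Round 3: Dev 17, Uma 33. Uma has a majority (≥26).

Uma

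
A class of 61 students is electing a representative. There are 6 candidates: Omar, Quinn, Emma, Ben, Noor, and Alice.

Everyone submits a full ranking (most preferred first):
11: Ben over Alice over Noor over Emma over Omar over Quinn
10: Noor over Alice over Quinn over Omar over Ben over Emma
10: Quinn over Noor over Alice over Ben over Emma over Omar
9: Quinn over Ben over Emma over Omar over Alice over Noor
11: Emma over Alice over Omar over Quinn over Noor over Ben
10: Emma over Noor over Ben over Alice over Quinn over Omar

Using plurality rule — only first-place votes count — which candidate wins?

Emma

First-place votes: Omar 0, Quinn 19, Emma 21, Ben 11, Noor 10, Alice 0.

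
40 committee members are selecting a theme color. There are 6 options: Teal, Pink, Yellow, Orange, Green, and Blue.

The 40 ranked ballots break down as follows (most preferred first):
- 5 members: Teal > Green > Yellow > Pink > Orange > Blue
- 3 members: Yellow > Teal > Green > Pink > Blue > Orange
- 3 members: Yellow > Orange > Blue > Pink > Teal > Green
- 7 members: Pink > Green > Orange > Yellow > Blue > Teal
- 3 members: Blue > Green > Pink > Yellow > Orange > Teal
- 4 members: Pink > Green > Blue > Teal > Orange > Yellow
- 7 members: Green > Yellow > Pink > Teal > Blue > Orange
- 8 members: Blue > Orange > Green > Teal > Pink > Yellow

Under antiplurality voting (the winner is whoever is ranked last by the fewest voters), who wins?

Last-place votes: Teal 10, Pink 0, Yellow 12, Orange 10, Green 3, Blue 5.

Pink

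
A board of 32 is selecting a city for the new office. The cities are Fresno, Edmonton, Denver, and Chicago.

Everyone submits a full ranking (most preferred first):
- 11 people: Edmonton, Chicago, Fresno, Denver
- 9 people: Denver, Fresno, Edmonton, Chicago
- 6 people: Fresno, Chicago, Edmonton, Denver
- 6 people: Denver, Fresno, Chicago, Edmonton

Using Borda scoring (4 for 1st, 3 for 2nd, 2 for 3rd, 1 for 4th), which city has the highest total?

Fresno

Fresno: 11×2 + 9×3 + 6×4 + 6×3 = 91
Edmonton: 11×4 + 9×2 + 6×2 + 6×1 = 80
Denver: 11×1 + 9×4 + 6×1 + 6×4 = 77
Chicago: 11×3 + 9×1 + 6×3 + 6×2 = 72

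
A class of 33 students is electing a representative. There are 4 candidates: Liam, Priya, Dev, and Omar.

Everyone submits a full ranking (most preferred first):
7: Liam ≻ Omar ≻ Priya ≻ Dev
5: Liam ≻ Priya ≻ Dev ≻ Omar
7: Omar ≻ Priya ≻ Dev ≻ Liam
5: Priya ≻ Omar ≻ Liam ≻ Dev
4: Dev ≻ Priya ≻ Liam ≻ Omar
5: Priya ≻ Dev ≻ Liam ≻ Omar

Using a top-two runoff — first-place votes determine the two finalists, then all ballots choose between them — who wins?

Round 1 first-place votes: Liam 12, Priya 10, Dev 4, Omar 7. Liam and Priya advance.
Runoff: Liam is ranked above Priya on 12 ballots, Priya above Liam on 21.

Priya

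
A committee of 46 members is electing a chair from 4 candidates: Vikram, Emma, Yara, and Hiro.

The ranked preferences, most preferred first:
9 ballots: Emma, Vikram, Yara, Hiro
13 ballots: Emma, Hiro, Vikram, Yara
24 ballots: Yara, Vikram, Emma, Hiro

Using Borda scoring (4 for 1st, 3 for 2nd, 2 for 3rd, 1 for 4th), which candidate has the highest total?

Vikram: 9×3 + 13×2 + 24×3 = 125
Emma: 9×4 + 13×4 + 24×2 = 136
Yara: 9×2 + 13×1 + 24×4 = 127
Hiro: 9×1 + 13×3 + 24×1 = 72

Emma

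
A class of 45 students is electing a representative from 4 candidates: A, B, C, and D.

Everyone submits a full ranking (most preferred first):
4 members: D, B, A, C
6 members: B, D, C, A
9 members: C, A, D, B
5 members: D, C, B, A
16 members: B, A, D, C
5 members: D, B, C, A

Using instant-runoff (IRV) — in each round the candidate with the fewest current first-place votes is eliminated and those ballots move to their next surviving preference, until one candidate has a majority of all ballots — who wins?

Round 1: A 0, B 22, C 9, D 14. A eliminated.
Round 2: B 22, C 9, D 14. C eliminated.
Round 3: B 22, D 23. D has a majority (≥23).

D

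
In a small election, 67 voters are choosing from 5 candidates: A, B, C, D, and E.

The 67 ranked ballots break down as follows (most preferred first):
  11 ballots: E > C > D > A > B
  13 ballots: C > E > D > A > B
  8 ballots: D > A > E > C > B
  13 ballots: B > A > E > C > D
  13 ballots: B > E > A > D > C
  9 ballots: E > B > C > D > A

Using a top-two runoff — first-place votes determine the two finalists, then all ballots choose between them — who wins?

E

Round 1 first-place votes: A 0, B 26, C 13, D 8, E 20. B and E advance.
Runoff: B is ranked above E on 26 ballots, E above B on 41.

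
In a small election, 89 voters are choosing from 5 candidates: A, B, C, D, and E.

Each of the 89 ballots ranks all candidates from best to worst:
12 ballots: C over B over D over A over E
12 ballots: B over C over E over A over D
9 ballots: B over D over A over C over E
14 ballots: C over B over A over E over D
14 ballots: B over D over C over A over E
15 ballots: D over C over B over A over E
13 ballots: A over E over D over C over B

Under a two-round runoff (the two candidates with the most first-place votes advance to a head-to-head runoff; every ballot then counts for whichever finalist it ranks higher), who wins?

C

Round 1 first-place votes: A 13, B 35, C 26, D 15, E 0. B and C advance.
Runoff: B is ranked above C on 35 ballots, C above B on 54.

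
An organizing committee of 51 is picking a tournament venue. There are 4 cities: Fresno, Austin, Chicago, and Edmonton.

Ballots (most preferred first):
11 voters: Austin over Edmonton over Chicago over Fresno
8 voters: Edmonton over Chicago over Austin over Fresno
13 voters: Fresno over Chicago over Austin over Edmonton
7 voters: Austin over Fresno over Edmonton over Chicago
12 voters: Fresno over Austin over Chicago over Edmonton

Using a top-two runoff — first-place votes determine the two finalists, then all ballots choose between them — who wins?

Austin

Round 1 first-place votes: Fresno 25, Austin 18, Chicago 0, Edmonton 8. Fresno and Austin advance.
Runoff: Fresno is ranked above Austin on 25 ballots, Austin above Fresno on 26.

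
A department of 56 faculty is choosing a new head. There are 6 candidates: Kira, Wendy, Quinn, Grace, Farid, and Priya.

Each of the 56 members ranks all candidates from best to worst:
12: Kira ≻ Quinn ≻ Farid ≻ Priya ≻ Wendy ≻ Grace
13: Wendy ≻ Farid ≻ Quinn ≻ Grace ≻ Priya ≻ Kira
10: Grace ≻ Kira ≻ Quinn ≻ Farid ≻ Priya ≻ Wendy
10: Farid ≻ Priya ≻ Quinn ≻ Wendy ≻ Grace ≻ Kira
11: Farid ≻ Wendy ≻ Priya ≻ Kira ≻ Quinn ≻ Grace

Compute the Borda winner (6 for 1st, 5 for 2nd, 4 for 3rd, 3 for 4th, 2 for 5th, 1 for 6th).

Farid

Kira: 12×6 + 13×1 + 10×5 + 10×1 + 11×3 = 178
Wendy: 12×2 + 13×6 + 10×1 + 10×3 + 11×5 = 197
Quinn: 12×5 + 13×4 + 10×4 + 10×4 + 11×2 = 214
Grace: 12×1 + 13×3 + 10×6 + 10×2 + 11×1 = 142
Farid: 12×4 + 13×5 + 10×3 + 10×6 + 11×6 = 269
Priya: 12×3 + 13×2 + 10×2 + 10×5 + 11×4 = 176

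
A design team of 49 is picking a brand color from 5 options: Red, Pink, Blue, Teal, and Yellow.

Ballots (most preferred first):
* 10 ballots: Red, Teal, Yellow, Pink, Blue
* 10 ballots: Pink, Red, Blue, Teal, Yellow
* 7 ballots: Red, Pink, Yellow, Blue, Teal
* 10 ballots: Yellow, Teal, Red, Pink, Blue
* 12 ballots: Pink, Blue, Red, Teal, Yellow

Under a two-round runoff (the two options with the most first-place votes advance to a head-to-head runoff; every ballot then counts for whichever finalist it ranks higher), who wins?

Red

Round 1 first-place votes: Red 17, Pink 22, Blue 0, Teal 0, Yellow 10. Pink and Red advance.
Runoff: Pink is ranked above Red on 22 ballots, Red above Pink on 27.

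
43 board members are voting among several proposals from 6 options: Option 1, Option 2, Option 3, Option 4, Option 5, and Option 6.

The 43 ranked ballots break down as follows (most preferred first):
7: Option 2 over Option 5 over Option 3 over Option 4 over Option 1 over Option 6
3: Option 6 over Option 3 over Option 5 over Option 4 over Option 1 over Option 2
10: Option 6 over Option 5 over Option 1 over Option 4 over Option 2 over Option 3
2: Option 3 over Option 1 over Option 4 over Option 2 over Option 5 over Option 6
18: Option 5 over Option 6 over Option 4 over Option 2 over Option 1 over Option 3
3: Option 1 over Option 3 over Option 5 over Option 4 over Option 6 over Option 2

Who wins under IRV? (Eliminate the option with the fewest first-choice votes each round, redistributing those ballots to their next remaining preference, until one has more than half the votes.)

Option 5

Round 1: Option 1 3, Option 2 7, Option 3 2, Option 4 0, Option 5 18, Option 6 13. Option 4 eliminated.
Round 2: Option 1 3, Option 2 7, Option 3 2, Option 5 18, Option 6 13. Option 3 eliminated.
Round 3: Option 1 5, Option 2 7, Option 5 18, Option 6 13. Option 1 eliminated.
Round 4: Option 2 9, Option 5 21, Option 6 13. Option 2 eliminated.
Round 5: Option 5 30, Option 6 13. Option 5 has a majority (≥22).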